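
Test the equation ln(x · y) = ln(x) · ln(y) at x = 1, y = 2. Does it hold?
Substituting x = 1, y = 2:

LHS = ln(1 · 2) = ln(2) ≈ 0.6931
RHS = ln(1) · ln(2) = 0

LHS ≠ RHS, so the equation does not hold at this point.

Answer: Fails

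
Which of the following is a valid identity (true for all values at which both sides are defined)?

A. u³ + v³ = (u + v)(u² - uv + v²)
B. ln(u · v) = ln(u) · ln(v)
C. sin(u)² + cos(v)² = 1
A

A: holds — e.g. at (1, 5), both sides equal 126.
B: fails at (2, 3) — LHS = ln(6) ≈ 1.792, RHS = ln(2)·ln(3) ≈ 0.7615.
C: fails at (4, 5) — LHS = cos(5)² + sin(4)² ≈ 0.6532, RHS = 1.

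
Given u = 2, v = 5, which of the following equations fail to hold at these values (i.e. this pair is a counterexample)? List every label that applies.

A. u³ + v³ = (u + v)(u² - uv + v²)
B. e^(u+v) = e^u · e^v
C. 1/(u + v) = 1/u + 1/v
C

Evaluating each claim at the given values:
A. LHS = 133, RHS = 133 → holds here (LHS = RHS)
B. LHS = e^7 ≈ 1097, RHS = e^7 ≈ 1097 → holds here (LHS = RHS)
C. LHS = 1/7, RHS = 7/10 → fails here (LHS ≠ RHS)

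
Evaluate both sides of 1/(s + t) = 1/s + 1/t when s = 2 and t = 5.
LHS = 1/(2 + 5) = 1/7
RHS = 1/2 + 1/5 = 7/10

LHS ≠ RHS, so the equation does not hold here.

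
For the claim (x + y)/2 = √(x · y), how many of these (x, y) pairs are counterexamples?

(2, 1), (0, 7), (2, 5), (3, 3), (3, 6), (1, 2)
5

Testing each pair:
(2, 1): LHS = 3/2, RHS = √(2) ≈ 1.414 → counterexample
(0, 7): LHS = 7/2, RHS = 0 → counterexample
(2, 5): LHS = 7/2, RHS = √(10) ≈ 3.162 → counterexample
(3, 3): LHS = 3, RHS = 3 → satisfies claim
(3, 6): LHS = 9/2, RHS = 3·√(2) ≈ 4.243 → counterexample
(1, 2): LHS = 3/2, RHS = √(2) ≈ 1.414 → counterexample

That makes 5 counterexamples.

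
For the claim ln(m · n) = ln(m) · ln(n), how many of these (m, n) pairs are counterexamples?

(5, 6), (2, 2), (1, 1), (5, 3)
3

Testing each pair:
(5, 6): LHS = ln(30) ≈ 3.401, RHS = ln(5)·ln(6) ≈ 2.884 → counterexample
(2, 2): LHS = ln(4) ≈ 1.386, RHS = ln(2)² ≈ 0.4805 → counterexample
(1, 1): LHS = 0, RHS = 0 → satisfies claim
(5, 3): LHS = ln(15) ≈ 2.708, RHS = ln(3)·ln(5) ≈ 1.768 → counterexample

That makes 3 counterexamples.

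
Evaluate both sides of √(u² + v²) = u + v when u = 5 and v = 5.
LHS = √(5² + 5²) = 5·√(2) ≈ 7.071
RHS = 5 + 5 = 10

LHS ≠ RHS (they differ by about 2.929), so the equation does not hold here.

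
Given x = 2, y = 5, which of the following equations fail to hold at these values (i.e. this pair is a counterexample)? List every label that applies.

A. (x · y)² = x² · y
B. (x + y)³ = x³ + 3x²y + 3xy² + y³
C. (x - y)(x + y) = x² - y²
A

Evaluating each claim at the given values:
A. LHS = 100, RHS = 20 → fails here (LHS ≠ RHS)
B. LHS = 343, RHS = 343 → holds here (LHS = RHS)
C. LHS = -21, RHS = -21 → holds here (LHS = RHS)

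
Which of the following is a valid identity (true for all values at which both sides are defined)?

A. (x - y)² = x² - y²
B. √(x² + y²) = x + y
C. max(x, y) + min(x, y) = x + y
A: fails at (2, 7) — LHS = 25, RHS = -45.
B: fails at (1, 3) — LHS = √(10) ≈ 3.162, RHS = 4.
C: holds — e.g. at (1, 1), both sides equal 2.

Answer: C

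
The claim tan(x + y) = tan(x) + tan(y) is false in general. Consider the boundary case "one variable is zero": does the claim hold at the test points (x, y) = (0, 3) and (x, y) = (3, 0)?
At (0, 3): LHS = tan(3) ≈ -0.1425, RHS = tan(3) ≈ -0.1425 → equal
At (3, 0): LHS = tan(3) ≈ -0.1425, RHS = tan(3) ≈ -0.1425 → equal

So the claim does hold at both of these boundary points, even though it is not an identity.

Answer: Yes, holds at both test points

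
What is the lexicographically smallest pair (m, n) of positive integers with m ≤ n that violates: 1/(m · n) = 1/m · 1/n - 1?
(m, n) = (1, 1)

Substituting (1, 1) into the claim:
LHS = 1/(1 · 1) = 1
RHS = 1/1 · 1/1 - 1 = 0

Since LHS ≠ RHS, this pair disproves the claim, and no lexicographically smaller pair (m ≤ n, positive integers) does.

For instance (1, 4) is also a counterexample (LHS = 1/4, RHS = -3/4), but it's lexicographically larger.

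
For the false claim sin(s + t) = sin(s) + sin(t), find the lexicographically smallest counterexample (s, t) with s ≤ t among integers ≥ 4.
Substituting (4, 4) into the claim:
LHS = sin(4 + 4) = sin(8) ≈ 0.9894
RHS = sin(4) + sin(4) = 2·sin(4) ≈ -1.514

Since LHS ≠ RHS, this pair disproves the claim, and no lexicographically smaller pair (s ≤ t, integers ≥ 4) does.

For instance (6, 11) is also a counterexample (LHS = sin(17) ≈ -0.9614, RHS = sin(11) + sin(6) ≈ -1.279), but it's lexicographically larger.

Answer: (s, t) = (4, 4)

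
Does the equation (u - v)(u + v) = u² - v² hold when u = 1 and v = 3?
Holds

Substituting u = 1, v = 3:

LHS = (1 - 3)(1 + 3) = -8
RHS = 1² - 3² = -8

LHS = RHS, so the equation holds at this point.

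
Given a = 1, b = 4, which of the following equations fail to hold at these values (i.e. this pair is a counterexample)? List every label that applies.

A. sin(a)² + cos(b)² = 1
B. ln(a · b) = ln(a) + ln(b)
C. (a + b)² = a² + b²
Evaluating each claim at the given values:
A. LHS = cos(4)² + sin(1)² ≈ 1.135, RHS = 1 → fails here (LHS ≠ RHS)
B. LHS = ln(4) ≈ 1.386, RHS = ln(4) ≈ 1.386 → holds here (LHS = RHS)
C. LHS = 25, RHS = 17 → fails here (LHS ≠ RHS)

Answer: A, C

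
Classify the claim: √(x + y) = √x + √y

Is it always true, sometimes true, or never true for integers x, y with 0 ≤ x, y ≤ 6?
Sometimes true

It holds at (x, y) = (0, 3) (both sides equal √(3) ≈ 1.732), but fails at (x, y) = (6, 2) (LHS = 2·√(2) ≈ 2.828, RHS = √(2) + √(6) ≈ 3.864).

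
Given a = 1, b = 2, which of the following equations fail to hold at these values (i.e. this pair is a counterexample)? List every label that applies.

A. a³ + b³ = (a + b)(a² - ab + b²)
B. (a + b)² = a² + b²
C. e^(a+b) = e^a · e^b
B

Evaluating each claim at the given values:
A. LHS = 9, RHS = 9 → holds here (LHS = RHS)
B. LHS = 9, RHS = 5 → fails here (LHS ≠ RHS)
C. LHS = e^3 ≈ 20.09, RHS = e^3 ≈ 20.09 → holds here (LHS = RHS)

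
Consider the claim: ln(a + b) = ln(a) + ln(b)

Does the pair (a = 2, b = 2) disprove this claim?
No

Substituting a = 2, b = 2:
LHS = ln(2 + 2) = ln(4) ≈ 1.386
RHS = ln(2) + ln(2) = 2·ln(2) ≈ 1.386

The sides agree, so this pair does not disprove the claim.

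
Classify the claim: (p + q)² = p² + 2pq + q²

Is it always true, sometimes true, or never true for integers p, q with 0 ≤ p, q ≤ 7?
Always true

The identity holds for every pair in the range. For instance at (p, q) = (5, 6): both sides equal 121.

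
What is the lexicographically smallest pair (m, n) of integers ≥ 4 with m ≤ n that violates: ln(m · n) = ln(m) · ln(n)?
Substituting (4, 4) into the claim:
LHS = ln(4 · 4) = ln(16) ≈ 2.773
RHS = ln(4) · ln(4) = ln(4)² ≈ 1.922

Since LHS ≠ RHS, this pair disproves the claim, and no lexicographically smaller pair (m ≤ n, integers ≥ 4) does.

For instance (5, 8) is also a counterexample (LHS = ln(40) ≈ 3.689, RHS = ln(5)·ln(8) ≈ 3.347), but it's lexicographically larger.

Answer: (m, n) = (4, 4)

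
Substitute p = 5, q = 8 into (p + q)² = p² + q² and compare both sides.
LHS = (5 + 8)² = 169
RHS = 5² + 8² = 89

LHS ≠ RHS, so the equation does not hold here.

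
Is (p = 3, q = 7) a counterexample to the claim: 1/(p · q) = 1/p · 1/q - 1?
Yes

Substituting p = 3, q = 7:
LHS = 1/(3 · 7) = 1/21
RHS = 1/3 · 1/7 - 1 = -20/21

Since LHS ≠ RHS, this pair disproves the claim.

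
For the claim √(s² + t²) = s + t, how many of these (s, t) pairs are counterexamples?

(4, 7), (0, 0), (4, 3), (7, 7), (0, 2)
Testing each pair:
(4, 7): LHS = √(65) ≈ 8.062, RHS = 11 → counterexample
(0, 0): LHS = 0, RHS = 0 → satisfies claim
(4, 3): LHS = 5, RHS = 7 → counterexample
(7, 7): LHS = 7·√(2) ≈ 9.899, RHS = 14 → counterexample
(0, 2): LHS = 2, RHS = 2 → satisfies claim

That makes 3 counterexamples.

Answer: 3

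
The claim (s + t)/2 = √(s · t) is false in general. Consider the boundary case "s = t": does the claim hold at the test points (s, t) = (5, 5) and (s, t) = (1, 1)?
Yes, holds at both test points

At (5, 5): LHS = 5, RHS = 5 → equal
At (1, 1): LHS = 1, RHS = 1 → equal

So the claim does hold at both of these boundary points, even though it is not an identity.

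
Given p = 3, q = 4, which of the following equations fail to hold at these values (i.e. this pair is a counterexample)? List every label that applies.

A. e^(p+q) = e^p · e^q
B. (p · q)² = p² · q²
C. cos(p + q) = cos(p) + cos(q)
C

Evaluating each claim at the given values:
A. LHS = e^7 ≈ 1097, RHS = e^7 ≈ 1097 → holds here (LHS = RHS)
B. LHS = 144, RHS = 144 → holds here (LHS = RHS)
C. LHS = cos(7) ≈ 0.7539, RHS = cos(3) + cos(4) ≈ -1.644 → fails here (LHS ≠ RHS)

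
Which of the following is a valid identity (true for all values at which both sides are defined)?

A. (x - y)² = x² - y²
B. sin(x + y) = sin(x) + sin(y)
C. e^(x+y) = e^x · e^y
C

A: fails at (1, 3) — LHS = 4, RHS = -8.
B: fails at (5, 8) — LHS = sin(13) ≈ 0.4202, RHS = sin(5) + sin(8) ≈ 0.03043.
C: holds — e.g. at (4, 5), both sides equal e^9 ≈ 8103.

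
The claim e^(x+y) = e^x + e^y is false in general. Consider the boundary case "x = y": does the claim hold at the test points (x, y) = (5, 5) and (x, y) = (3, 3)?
No, fails at both test points

At (5, 5): LHS = e^10 ≈ 22026.5 ≠ RHS = 2·e^5 ≈ 296.8
At (3, 3): LHS = e^6 ≈ 403.4 ≠ RHS = 2·e^3 ≈ 40.17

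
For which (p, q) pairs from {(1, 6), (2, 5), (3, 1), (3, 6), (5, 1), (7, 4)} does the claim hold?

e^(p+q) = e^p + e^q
None

Testing each pair:
(1, 6): LHS = e^7 ≈ 1097, RHS = e + e^6 ≈ 406.1 → fails
(2, 5): LHS = e^7 ≈ 1097, RHS = e^2 + e^5 ≈ 155.8 → fails
(3, 1): LHS = e^4 ≈ 54.6, RHS = e + e^3 ≈ 22.8 → fails
(3, 6): LHS = e^9 ≈ 8103, RHS = e^3 + e^6 ≈ 423.5 → fails
(5, 1): LHS = e^6 ≈ 403.4, RHS = e + e^5 ≈ 151.1 → fails
(7, 4): LHS = e^11 ≈ 59874.1, RHS = e^4 + e^7 ≈ 1151 → fails

No pair satisfies the claim.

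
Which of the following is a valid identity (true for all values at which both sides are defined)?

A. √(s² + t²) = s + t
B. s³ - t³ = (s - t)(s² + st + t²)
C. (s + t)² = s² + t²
A: fails at (3, 4) — LHS = 5, RHS = 7.
B: holds — e.g. at (2, 7), both sides equal -335.
C: fails at (3, 4) — LHS = 49, RHS = 25.

Answer: B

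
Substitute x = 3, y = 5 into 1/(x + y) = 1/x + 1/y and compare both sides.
LHS = 1/(3 + 5) = 1/8
RHS = 1/3 + 1/5 = 8/15

LHS ≠ RHS, so the equation does not hold here.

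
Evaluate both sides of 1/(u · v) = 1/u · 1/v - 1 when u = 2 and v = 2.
LHS = 1/(2 · 2) = 1/4
RHS = 1/2 · 1/2 - 1 = -3/4

LHS ≠ RHS, so the equation does not hold here.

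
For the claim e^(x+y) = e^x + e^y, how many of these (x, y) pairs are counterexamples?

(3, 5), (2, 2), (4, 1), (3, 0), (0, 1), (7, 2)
Testing each pair:
(3, 5): LHS = e^8 ≈ 2981, RHS = e^3 + e^5 ≈ 168.5 → counterexample
(2, 2): LHS = e^4 ≈ 54.6, RHS = 2·e^2 ≈ 14.78 → counterexample
(4, 1): LHS = e^5 ≈ 148.4, RHS = e + e^4 ≈ 57.32 → counterexample
(3, 0): LHS = e^3 ≈ 20.09, RHS = 1 + e^3 ≈ 21.09 → counterexample
(0, 1): LHS = e ≈ 2.718, RHS = 1 + e ≈ 3.718 → counterexample
(7, 2): LHS = e^9 ≈ 8103, RHS = e^2 + e^7 ≈ 1104 → counterexample

That makes 6 counterexamples.

Answer: 6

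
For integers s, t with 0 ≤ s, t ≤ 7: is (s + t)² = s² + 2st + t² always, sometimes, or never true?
Always true

The identity holds for every pair in the range. For instance at (s, t) = (1, 7): both sides equal 64.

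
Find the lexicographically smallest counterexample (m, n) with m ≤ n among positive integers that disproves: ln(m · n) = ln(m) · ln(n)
At (1, 1): both sides equal 0, so it holds there.

Substituting (1, 2) into the claim:
LHS = ln(1 · 2) = ln(2) ≈ 0.6931
RHS = ln(1) · ln(2) = 0

Since LHS ≠ RHS, this pair disproves the claim, and no lexicographically smaller pair (m ≤ n, positive integers) does.

For instance (2, 5) is also a counterexample (LHS = ln(10) ≈ 2.303, RHS = ln(2)·ln(5) ≈ 1.116), but it's lexicographically larger.

Answer: (m, n) = (1, 2)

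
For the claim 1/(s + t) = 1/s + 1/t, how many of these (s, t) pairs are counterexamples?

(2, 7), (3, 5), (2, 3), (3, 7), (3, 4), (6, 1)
Testing each pair:
(2, 7): LHS = 1/9, RHS = 9/14 → counterexample
(3, 5): LHS = 1/8, RHS = 8/15 → counterexample
(2, 3): LHS = 1/5, RHS = 5/6 → counterexample
(3, 7): LHS = 1/10, RHS = 10/21 → counterexample
(3, 4): LHS = 1/7, RHS = 7/12 → counterexample
(6, 1): LHS = 1/7, RHS = 7/6 → counterexample

That makes 6 counterexamples.

Answer: 6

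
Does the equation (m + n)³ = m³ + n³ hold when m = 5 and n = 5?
Fails

Substituting m = 5, n = 5:

LHS = (5 + 5)³ = 1000
RHS = 5³ + 5³ = 250

LHS ≠ RHS, so the equation does not hold at this point.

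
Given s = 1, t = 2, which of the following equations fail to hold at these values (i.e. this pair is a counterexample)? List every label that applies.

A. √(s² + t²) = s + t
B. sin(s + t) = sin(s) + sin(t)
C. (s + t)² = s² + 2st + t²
A, B

Evaluating each claim at the given values:
A. LHS = √(5) ≈ 2.236, RHS = 3 → fails here (LHS ≠ RHS)
B. LHS = sin(3) ≈ 0.1411, RHS = sin(1) + sin(2) ≈ 1.751 → fails here (LHS ≠ RHS)
C. LHS = 9, RHS = 9 → holds here (LHS = RHS)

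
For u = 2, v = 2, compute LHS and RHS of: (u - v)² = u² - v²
LHS = (2 - 2)² = 0
RHS = 2² - 2² = 0

LHS = RHS: the two sides agree.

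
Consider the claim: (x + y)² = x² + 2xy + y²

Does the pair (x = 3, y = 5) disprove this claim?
No

Substituting x = 3, y = 5:
LHS = (3 + 5)² = 64
RHS = 3² + 2·3·5 + 5² = 64

The sides agree, so this pair does not disprove the claim.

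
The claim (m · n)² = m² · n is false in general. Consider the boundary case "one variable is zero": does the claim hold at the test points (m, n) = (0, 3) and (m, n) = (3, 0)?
At (0, 3): LHS = 0, RHS = 0 → equal
At (3, 0): LHS = 0, RHS = 0 → equal

So the claim does hold at both of these boundary points, even though it is not an identity.

Answer: Yes, holds at both test points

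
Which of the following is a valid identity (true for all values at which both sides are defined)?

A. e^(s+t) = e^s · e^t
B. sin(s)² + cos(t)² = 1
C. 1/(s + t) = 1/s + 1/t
A: holds — e.g. at (2, 2), both sides equal e^4 ≈ 54.6.
B: fails at (4, 6) — LHS = sin(4)² + cos(6)² ≈ 1.495, RHS = 1.
C: fails at (2, 5) — LHS = 1/7, RHS = 7/10.

Answer: A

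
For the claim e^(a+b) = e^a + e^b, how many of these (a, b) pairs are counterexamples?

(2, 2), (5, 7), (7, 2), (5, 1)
Testing each pair:
(2, 2): LHS = e^4 ≈ 54.6, RHS = 2·e^2 ≈ 14.78 → counterexample
(5, 7): LHS = e^12 ≈ 162754.8, RHS = e^5 + e^7 ≈ 1245 → counterexample
(7, 2): LHS = e^9 ≈ 8103, RHS = e^2 + e^7 ≈ 1104 → counterexample
(5, 1): LHS = e^6 ≈ 403.4, RHS = e + e^5 ≈ 151.1 → counterexample

That makes 4 counterexamples.

Answer: 4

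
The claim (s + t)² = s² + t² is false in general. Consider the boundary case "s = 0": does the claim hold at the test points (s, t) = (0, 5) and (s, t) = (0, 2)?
At (0, 5): LHS = 25, RHS = 25 → equal
At (0, 2): LHS = 4, RHS = 4 → equal

So the claim does hold at both of these boundary points, even though it is not an identity.

Answer: Yes, holds at both test points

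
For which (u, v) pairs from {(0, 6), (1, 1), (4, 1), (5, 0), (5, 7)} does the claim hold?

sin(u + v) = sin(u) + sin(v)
(0, 6), (5, 0)

Testing each pair:
(0, 6): LHS = sin(6) ≈ -0.2794, RHS = sin(6) ≈ -0.2794 → holds
(1, 1): LHS = sin(2) ≈ 0.9093, RHS = 2·sin(1) ≈ 1.683 → fails
(4, 1): LHS = sin(5) ≈ -0.9589, RHS = sin(4) + sin(1) ≈ 0.08467 → fails
(5, 0): LHS = sin(5) ≈ -0.9589, RHS = sin(5) ≈ -0.9589 → holds
(5, 7): LHS = sin(12) ≈ -0.5366, RHS = sin(5) + sin(7) ≈ -0.3019 → fails

2 of 5 pairs satisfy the claim.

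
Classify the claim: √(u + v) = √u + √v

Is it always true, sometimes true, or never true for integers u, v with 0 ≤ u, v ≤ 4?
It holds at (u, v) = (0, 2) (both sides equal √(2) ≈ 1.414), but fails at (u, v) = (1, 2) (LHS = √(3) ≈ 1.732, RHS = 1 + √(2) ≈ 2.414).

Answer: Sometimes true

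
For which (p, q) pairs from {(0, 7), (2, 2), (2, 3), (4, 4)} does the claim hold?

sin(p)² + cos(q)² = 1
(2, 2), (4, 4)

Testing each pair:
(0, 7): LHS = cos(7)² ≈ 0.5684, RHS = 1 → fails
(2, 2): LHS = cos(2)² + sin(2)² = 1, RHS = 1 → holds
(2, 3): LHS = sin(2)² + cos(3)² ≈ 1.807, RHS = 1 → fails
(4, 4): LHS = cos(4)² + sin(4)² = 1, RHS = 1 → holds

2 of 4 pairs satisfy the claim.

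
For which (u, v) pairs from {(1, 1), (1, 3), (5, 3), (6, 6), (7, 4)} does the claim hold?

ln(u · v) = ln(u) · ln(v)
Testing each pair:
(1, 1): LHS = 0, RHS = 0 → holds
(1, 3): LHS = ln(3) ≈ 1.099, RHS = 0 → fails
(5, 3): LHS = ln(15) ≈ 2.708, RHS = ln(3)·ln(5) ≈ 1.768 → fails
(6, 6): LHS = ln(36) ≈ 3.584, RHS = ln(6)² ≈ 3.21 → fails
(7, 4): LHS = ln(28) ≈ 3.332, RHS = ln(4)·ln(7) ≈ 2.698 → fails

1 of 5 pairs satisfies the claim.

Answer: (1, 1)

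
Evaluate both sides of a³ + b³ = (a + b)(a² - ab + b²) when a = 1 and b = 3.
LHS = 1³ + 3³ = 28
RHS = (1 + 3)(1² - 1·3 + 3²) = 28

LHS = RHS: the two sides agree.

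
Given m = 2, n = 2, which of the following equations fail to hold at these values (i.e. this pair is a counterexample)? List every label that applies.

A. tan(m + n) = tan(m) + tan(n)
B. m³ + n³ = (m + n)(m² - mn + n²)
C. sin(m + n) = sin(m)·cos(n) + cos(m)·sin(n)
A

Evaluating each claim at the given values:
A. LHS = tan(4) ≈ 1.158, RHS = 2·tan(2) ≈ -4.37 → fails here (LHS ≠ RHS)
B. LHS = 16, RHS = 16 → holds here (LHS = RHS)
C. LHS = sin(4) ≈ -0.7568, RHS = 2·sin(2)·cos(2) ≈ -0.7568 → holds here (LHS = RHS)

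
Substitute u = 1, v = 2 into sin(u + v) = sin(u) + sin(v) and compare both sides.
LHS = sin(1 + 2) = sin(3) ≈ 0.1411
RHS = sin(1) + sin(2) ≈ 1.751

LHS ≠ RHS (they differ by about 1.61), so the equation does not hold here.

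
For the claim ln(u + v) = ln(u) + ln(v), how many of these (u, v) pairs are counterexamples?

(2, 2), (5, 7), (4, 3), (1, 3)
Testing each pair:
(2, 2): LHS = ln(4) ≈ 1.386, RHS = 2·ln(2) ≈ 1.386 → satisfies claim
(5, 7): LHS = ln(12) ≈ 2.485, RHS = ln(5) + ln(7) ≈ 3.555 → counterexample
(4, 3): LHS = ln(7) ≈ 1.946, RHS = ln(3) + ln(4) ≈ 2.485 → counterexample
(1, 3): LHS = ln(4) ≈ 1.386, RHS = ln(3) ≈ 1.099 → counterexample

That makes 3 counterexamples.

Answer: 3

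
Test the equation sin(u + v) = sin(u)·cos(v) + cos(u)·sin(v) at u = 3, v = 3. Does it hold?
Substituting u = 3, v = 3:

LHS = sin(3 + 3) = sin(6) ≈ -0.2794
RHS = sin(3)·cos(3) + cos(3)·sin(3) = 2·sin(3)·cos(3) ≈ -0.2794

LHS = RHS, so the equation holds at this point.

Answer: Holds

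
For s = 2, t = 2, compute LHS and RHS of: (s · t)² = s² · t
LHS = (2 · 2)² = 16
RHS = 2² · 2 = 8

LHS ≠ RHS, so the equation does not hold here.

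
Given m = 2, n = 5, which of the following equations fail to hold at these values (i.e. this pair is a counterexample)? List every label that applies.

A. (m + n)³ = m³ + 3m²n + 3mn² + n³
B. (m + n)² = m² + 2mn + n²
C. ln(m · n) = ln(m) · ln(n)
C

Evaluating each claim at the given values:
A. LHS = 343, RHS = 343 → holds here (LHS = RHS)
B. LHS = 49, RHS = 49 → holds here (LHS = RHS)
C. LHS = ln(10) ≈ 2.303, RHS = ln(2)·ln(5) ≈ 1.116 → fails here (LHS ≠ RHS)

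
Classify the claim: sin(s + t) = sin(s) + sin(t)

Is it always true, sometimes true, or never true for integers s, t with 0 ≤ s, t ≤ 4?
Sometimes true

It holds at (s, t) = (3, 0) (both sides equal sin(3) ≈ 0.1411), but fails at (s, t) = (4, 3) (LHS = sin(7) ≈ 0.657, RHS = sin(4) + sin(3) ≈ -0.6157).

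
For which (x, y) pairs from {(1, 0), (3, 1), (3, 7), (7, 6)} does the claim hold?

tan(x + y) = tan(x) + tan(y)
(1, 0)

Testing each pair:
(1, 0): LHS = tan(1) ≈ 1.557, RHS = tan(1) ≈ 1.557 → holds
(3, 1): LHS = tan(4) ≈ 1.158, RHS = tan(3) + tan(1) ≈ 1.415 → fails
(3, 7): LHS = tan(10) ≈ 0.6484, RHS = tan(3) + tan(7) ≈ 0.7289 → fails
(7, 6): LHS = tan(13) ≈ 0.463, RHS = tan(6) + tan(7) ≈ 0.5804 → fails

1 of 4 pairs satisfies the claim.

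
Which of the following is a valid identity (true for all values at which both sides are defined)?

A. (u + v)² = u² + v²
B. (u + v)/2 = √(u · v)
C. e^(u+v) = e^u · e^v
C

A: fails at (1, 3) — LHS = 16, RHS = 10.
B: fails at (2, 7) — LHS = 9/2, RHS = √(14) ≈ 3.742.
C: holds — e.g. at (4, 6), both sides equal e^10 ≈ 22026.5.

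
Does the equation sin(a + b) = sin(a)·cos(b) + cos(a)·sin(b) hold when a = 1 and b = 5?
Substituting a = 1, b = 5:

LHS = sin(1 + 5) = sin(6) ≈ -0.2794
RHS = sin(1)·cos(5) + cos(1)·sin(5) = sin(5)·cos(1) + sin(1)·cos(5) ≈ -0.2794

LHS = RHS, so the equation holds at this point.

Answer: Holds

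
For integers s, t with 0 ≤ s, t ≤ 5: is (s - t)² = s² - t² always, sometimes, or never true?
It holds at (s, t) = (3, 3) (both sides equal 0), but fails at (s, t) = (2, 1) (LHS = 1, RHS = 3).

Answer: Sometimes true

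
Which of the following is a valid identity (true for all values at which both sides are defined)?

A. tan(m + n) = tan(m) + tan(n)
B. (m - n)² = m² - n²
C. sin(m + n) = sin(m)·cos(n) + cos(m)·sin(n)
A: fails at (6, 7) — LHS = tan(13) ≈ 0.463, RHS = tan(6) + tan(7) ≈ 0.5804.
B: fails at (3, 5) — LHS = 4, RHS = -16.
C: holds — e.g. at (2, 7), both sides equal sin(9) ≈ 0.4121.

Answer: C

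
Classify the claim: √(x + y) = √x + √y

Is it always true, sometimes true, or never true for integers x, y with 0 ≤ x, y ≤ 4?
Sometimes true

It holds at (x, y) = (0, 1) (both sides equal 1), but fails at (x, y) = (1, 4) (LHS = √(5) ≈ 2.236, RHS = 3).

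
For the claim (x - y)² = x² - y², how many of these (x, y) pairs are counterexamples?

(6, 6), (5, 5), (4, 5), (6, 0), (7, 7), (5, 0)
1

Testing each pair:
(6, 6): LHS = 0, RHS = 0 → satisfies claim
(5, 5): LHS = 0, RHS = 0 → satisfies claim
(4, 5): LHS = 1, RHS = -9 → counterexample
(6, 0): LHS = 36, RHS = 36 → satisfies claim
(7, 7): LHS = 0, RHS = 0 → satisfies claim
(5, 0): LHS = 25, RHS = 25 → satisfies claim

That makes 1 counterexample.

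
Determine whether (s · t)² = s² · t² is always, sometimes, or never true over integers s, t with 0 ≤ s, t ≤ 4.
Always true

The identity holds for every pair in the range. For instance at (s, t) = (0, 0): both sides equal 0.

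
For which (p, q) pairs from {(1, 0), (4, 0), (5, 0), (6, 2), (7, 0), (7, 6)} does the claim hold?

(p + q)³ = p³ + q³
Testing each pair:
(1, 0): LHS = 1, RHS = 1 → holds
(4, 0): LHS = 64, RHS = 64 → holds
(5, 0): LHS = 125, RHS = 125 → holds
(6, 2): LHS = 512, RHS = 224 → fails
(7, 0): LHS = 343, RHS = 343 → holds
(7, 6): LHS = 2197, RHS = 559 → fails

4 of 6 pairs satisfy the claim.

Answer: (1, 0), (4, 0), (5, 0), (7, 0)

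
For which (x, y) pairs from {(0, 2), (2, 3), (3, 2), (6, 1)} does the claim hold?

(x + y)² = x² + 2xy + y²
All pairs

Testing each pair:
(0, 2): LHS = 4, RHS = 4 → holds
(2, 3): LHS = 25, RHS = 25 → holds
(3, 2): LHS = 25, RHS = 25 → holds
(6, 1): LHS = 49, RHS = 49 → holds

Every pair satisfies the claim.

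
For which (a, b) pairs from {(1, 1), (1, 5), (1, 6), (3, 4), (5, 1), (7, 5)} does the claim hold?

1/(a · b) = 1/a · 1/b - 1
Testing each pair:
(1, 1): LHS = 1, RHS = 0 → fails
(1, 5): LHS = 1/5, RHS = -4/5 → fails
(1, 6): LHS = 1/6, RHS = -5/6 → fails
(3, 4): LHS = 1/12, RHS = -11/12 → fails
(5, 1): LHS = 1/5, RHS = -4/5 → fails
(7, 5): LHS = 1/35, RHS = -34/35 → fails

No pair satisfies the claim.

Answer: None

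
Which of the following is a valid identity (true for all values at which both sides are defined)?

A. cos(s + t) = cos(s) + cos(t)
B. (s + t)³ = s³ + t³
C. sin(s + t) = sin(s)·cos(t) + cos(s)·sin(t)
C

A: fails at (0, 1) — LHS = cos(1) ≈ 0.5403, RHS = cos(1) + 1 ≈ 1.54.
B: fails at (1, 4) — LHS = 125, RHS = 65.
C: holds — e.g. at (4, 6), both sides equal sin(10) ≈ -0.544.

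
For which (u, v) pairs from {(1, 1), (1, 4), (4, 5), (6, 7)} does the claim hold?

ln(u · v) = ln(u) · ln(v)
Testing each pair:
(1, 1): LHS = 0, RHS = 0 → holds
(1, 4): LHS = ln(4) ≈ 1.386, RHS = 0 → fails
(4, 5): LHS = ln(20) ≈ 2.996, RHS = ln(4)·ln(5) ≈ 2.231 → fails
(6, 7): LHS = ln(42) ≈ 3.738, RHS = ln(6)·ln(7) ≈ 3.487 → fails

1 of 4 pairs satisfies the claim.

Answer: (1, 1)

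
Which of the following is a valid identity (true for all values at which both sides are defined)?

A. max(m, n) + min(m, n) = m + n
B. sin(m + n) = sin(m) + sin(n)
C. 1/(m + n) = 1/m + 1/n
A

A: holds — e.g. at (2, 4), both sides equal 6.
B: fails at (1, 3) — LHS = sin(4) ≈ -0.7568, RHS = sin(3) + sin(1) ≈ 0.9826.
C: fails at (4, 6) — LHS = 1/10, RHS = 5/12.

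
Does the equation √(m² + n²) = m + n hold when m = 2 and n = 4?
Substituting m = 2, n = 4:

LHS = √(2² + 4²) = 2·√(5) ≈ 4.472
RHS = 2 + 4 = 6

LHS ≠ RHS, so the equation does not hold at this point.

Answer: Fails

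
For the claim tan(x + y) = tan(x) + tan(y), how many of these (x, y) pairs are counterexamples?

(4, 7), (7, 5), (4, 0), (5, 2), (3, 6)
4

Testing each pair:
(4, 7): LHS = tan(11) ≈ -226, RHS = tan(7) + tan(4) ≈ 2.029 → counterexample
(7, 5): LHS = tan(12) ≈ -0.6359, RHS = tan(5) + tan(7) ≈ -2.509 → counterexample
(4, 0): LHS = tan(4) ≈ 1.158, RHS = tan(4) ≈ 1.158 → satisfies claim
(5, 2): LHS = tan(7) ≈ 0.8714, RHS = tan(5) + tan(2) ≈ -5.566 → counterexample
(3, 6): LHS = tan(9) ≈ -0.4523, RHS = tan(6) + tan(3) ≈ -0.4336 → counterexample

That makes 4 counterexamples.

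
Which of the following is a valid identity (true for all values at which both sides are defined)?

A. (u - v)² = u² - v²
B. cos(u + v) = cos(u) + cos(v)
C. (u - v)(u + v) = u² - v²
C

A: fails at (0, 1) — LHS = 1, RHS = -1.
B: fails at (2, 5) — LHS = cos(7) ≈ 0.7539, RHS = cos(2) + cos(5) ≈ -0.1325.
C: holds — e.g. at (4, 4), both sides equal 0.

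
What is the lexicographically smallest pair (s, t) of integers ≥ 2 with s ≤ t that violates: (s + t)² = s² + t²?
(s, t) = (2, 2)

Substituting (2, 2) into the claim:
LHS = (2 + 2)² = 16
RHS = 2² + 2² = 8

Since LHS ≠ RHS, this pair disproves the claim, and no lexicographically smaller pair (s ≤ t, integers ≥ 2) does.

For instance (3, 6) is also a counterexample (LHS = 81, RHS = 45), but it's lexicographically larger.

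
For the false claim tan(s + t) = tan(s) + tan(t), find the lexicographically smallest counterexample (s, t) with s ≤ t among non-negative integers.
(s, t) = (1, 1)

At (0, 2): both sides equal tan(2) ≈ -2.185, so it holds there.
At (0, 6): both sides equal tan(6) ≈ -0.291, so it holds there.

Substituting (1, 1) into the claim:
LHS = tan(1 + 1) = tan(2) ≈ -2.185
RHS = tan(1) + tan(1) = 2·tan(1) ≈ 3.115

Since LHS ≠ RHS, this pair disproves the claim, and no lexicographically smaller pair (s ≤ t, non-negative integers) does.

For instance (2, 6) is also a counterexample (LHS = tan(8) ≈ -6.8, RHS = tan(2) + tan(6) ≈ -2.476), but it's lexicographically larger.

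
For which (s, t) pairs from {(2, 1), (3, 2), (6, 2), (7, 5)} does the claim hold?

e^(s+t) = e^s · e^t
All pairs

Testing each pair:
(2, 1): LHS = e^3 ≈ 20.09, RHS = e^3 ≈ 20.09 → holds
(3, 2): LHS = e^5 ≈ 148.4, RHS = e^5 ≈ 148.4 → holds
(6, 2): LHS = e^8 ≈ 2981, RHS = e^8 ≈ 2981 → holds
(7, 5): LHS = e^12 ≈ 162754.8, RHS = e^12 ≈ 162754.8 → holds

Every pair satisfies the claim.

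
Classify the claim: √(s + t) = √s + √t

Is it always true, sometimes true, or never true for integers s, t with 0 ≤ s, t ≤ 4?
It holds at (s, t) = (0, 0) (both sides equal 0), but fails at (s, t) = (1, 4) (LHS = √(5) ≈ 2.236, RHS = 3).

Answer: Sometimes true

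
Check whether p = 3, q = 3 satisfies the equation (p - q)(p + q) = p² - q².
Holds

Substituting p = 3, q = 3:

LHS = (3 - 3)(3 + 3) = 0
RHS = 3² - 3² = 0

LHS = RHS, so the equation holds at this point.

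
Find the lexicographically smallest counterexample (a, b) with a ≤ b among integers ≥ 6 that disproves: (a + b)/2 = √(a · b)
Substituting (6, 7) into the claim:
LHS = (6 + 7)/2 = 13/2
RHS = √(6 · 7) = √(42) ≈ 6.481

Since LHS ≠ RHS, this pair disproves the claim, and no lexicographically smaller pair (a ≤ b, integers ≥ 6) does.

For instance (8, 9) is also a counterexample (LHS = 17/2, RHS = 6·√(2) ≈ 8.485), but it's lexicographically larger.

Answer: (a, b) = (6, 7)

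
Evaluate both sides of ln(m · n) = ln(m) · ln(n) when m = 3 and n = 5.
LHS = ln(3 · 5) = ln(15) ≈ 2.708
RHS = ln(3) · ln(5) ≈ 1.768

LHS ≠ RHS (they differ by about 0.9399), so the equation does not hold here.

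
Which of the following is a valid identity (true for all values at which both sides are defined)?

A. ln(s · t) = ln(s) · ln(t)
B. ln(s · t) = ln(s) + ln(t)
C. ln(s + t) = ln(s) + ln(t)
B

A: fails at (6, 7) — LHS = ln(42) ≈ 3.738, RHS = ln(6)·ln(7) ≈ 3.487.
B: holds — e.g. at (2, 5), both sides equal ln(10) ≈ 2.303.
C: fails at (6, 7) — LHS = ln(13) ≈ 2.565, RHS = ln(6) + ln(7) ≈ 3.738.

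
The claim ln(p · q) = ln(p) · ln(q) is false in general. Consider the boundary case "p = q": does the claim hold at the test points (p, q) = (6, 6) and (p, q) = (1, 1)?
At (6, 6): LHS = ln(36) ≈ 3.584 ≠ RHS = ln(6)² ≈ 3.21
At (1, 1): LHS = 0, RHS = 0 → equal

Answer: Only at (1, 1)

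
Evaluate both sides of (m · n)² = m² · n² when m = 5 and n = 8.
LHS = (5 · 8)² = 1600
RHS = 5² · 8² = 1600

LHS = RHS: the two sides agree.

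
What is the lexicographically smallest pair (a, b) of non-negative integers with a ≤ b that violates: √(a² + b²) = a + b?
(a, b) = (1, 1)

At (0, 4): both sides equal 4, so it holds there.

Substituting (1, 1) into the claim:
LHS = √(1² + 1²) = √(2) ≈ 1.414
RHS = 1 + 1 = 2

Since LHS ≠ RHS, this pair disproves the claim, and no lexicographically smaller pair (a ≤ b, non-negative integers) does.

For instance (6, 7) is also a counterexample (LHS = √(85) ≈ 9.22, RHS = 13), but it's lexicographically larger.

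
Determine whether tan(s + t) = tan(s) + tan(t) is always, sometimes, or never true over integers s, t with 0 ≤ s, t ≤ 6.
Sometimes true

It holds at (s, t) = (3, 0) (both sides equal tan(3) ≈ -0.1425), but fails at (s, t) = (1, 4) (LHS = tan(5) ≈ -3.381, RHS = tan(4) + tan(1) ≈ 2.715).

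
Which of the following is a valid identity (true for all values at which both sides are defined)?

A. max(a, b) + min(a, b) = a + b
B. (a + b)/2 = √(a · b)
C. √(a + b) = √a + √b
A: holds — e.g. at (3, 7), both sides equal 10.
B: fails at (3, 5) — LHS = 4, RHS = √(15) ≈ 3.873.
C: fails at (2, 5) — LHS = √(7) ≈ 2.646, RHS = √(2) + √(5) ≈ 3.65.

Answer: A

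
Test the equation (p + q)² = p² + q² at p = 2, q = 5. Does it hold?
Substituting p = 2, q = 5:

LHS = (2 + 5)² = 49
RHS = 2² + 5² = 29

LHS ≠ RHS, so the equation does not hold at this point.

Answer: Fails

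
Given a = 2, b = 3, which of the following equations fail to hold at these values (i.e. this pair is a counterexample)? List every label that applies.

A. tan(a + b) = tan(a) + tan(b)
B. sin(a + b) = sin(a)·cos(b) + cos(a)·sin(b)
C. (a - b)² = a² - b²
A, C

Evaluating each claim at the given values:
A. LHS = tan(5) ≈ -3.381, RHS = tan(2) + tan(3) ≈ -2.328 → fails here (LHS ≠ RHS)
B. LHS = sin(5) ≈ -0.9589, RHS = sin(2)·cos(3) + sin(3)·cos(2) ≈ -0.9589 → holds here (LHS = RHS)
C. LHS = 1, RHS = -5 → fails here (LHS ≠ RHS)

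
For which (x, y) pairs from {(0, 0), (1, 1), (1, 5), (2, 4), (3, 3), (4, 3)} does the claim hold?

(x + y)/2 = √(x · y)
(0, 0), (1, 1), (3, 3)

Testing each pair:
(0, 0): LHS = 0, RHS = 0 → holds
(1, 1): LHS = 1, RHS = 1 → holds
(1, 5): LHS = 3, RHS = √(5) ≈ 2.236 → fails
(2, 4): LHS = 3, RHS = 2·√(2) ≈ 2.828 → fails
(3, 3): LHS = 3, RHS = 3 → holds
(4, 3): LHS = 7/2, RHS = 2·√(3) ≈ 3.464 → fails

3 of 6 pairs satisfy the claim.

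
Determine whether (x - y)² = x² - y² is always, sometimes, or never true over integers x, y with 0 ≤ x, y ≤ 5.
Sometimes true

It holds at (x, y) = (2, 0) (both sides equal 4), but fails at (x, y) = (5, 2) (LHS = 9, RHS = 21).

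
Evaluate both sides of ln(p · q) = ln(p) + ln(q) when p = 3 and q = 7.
LHS = ln(3 · 7) = ln(21) ≈ 3.045
RHS = ln(3) + ln(7) ≈ 3.045

LHS = RHS: the two sides agree.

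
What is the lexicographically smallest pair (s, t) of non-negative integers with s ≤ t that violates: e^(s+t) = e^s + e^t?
Substituting (0, 0) into the claim:
LHS = e^(0+0) = 1
RHS = e^0 + e^0 = 2

Since LHS ≠ RHS, this pair disproves the claim, and no lexicographically smaller pair (s ≤ t, non-negative integers) does.

For instance (1, 5) is also a counterexample (LHS = e^6 ≈ 403.4, RHS = e + e^5 ≈ 151.1), but it's lexicographically larger.

Answer: (s, t) = (0, 0)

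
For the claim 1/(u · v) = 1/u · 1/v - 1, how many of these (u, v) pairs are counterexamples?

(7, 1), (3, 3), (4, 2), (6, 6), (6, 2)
5

Testing each pair:
(7, 1): LHS = 1/7, RHS = -6/7 → counterexample
(3, 3): LHS = 1/9, RHS = -8/9 → counterexample
(4, 2): LHS = 1/8, RHS = -7/8 → counterexample
(6, 6): LHS = 1/36, RHS = -35/36 → counterexample
(6, 2): LHS = 1/12, RHS = -11/12 → counterexample

That makes 5 counterexamples.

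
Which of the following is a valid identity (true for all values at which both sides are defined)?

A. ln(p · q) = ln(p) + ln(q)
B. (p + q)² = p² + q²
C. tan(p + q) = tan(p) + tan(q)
A: holds — e.g. at (2, 5), both sides equal ln(10) ≈ 2.303.
B: fails at (2, 4) — LHS = 36, RHS = 20.
C: fails at (2, 3) — LHS = tan(5) ≈ -3.381, RHS = tan(2) + tan(3) ≈ -2.328.

Answer: A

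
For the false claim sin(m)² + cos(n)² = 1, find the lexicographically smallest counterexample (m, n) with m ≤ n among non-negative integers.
(m, n) = (0, 1)

Substituting (0, 1) into the claim:
LHS = sin(0)² + cos(1)² = cos(1)² ≈ 0.2919
RHS = 1

Since LHS ≠ RHS, this pair disproves the claim, and no lexicographically smaller pair (m ≤ n, non-negative integers) does.

For instance (1, 7) is also a counterexample (LHS = cos(7)² + sin(1)² ≈ 1.276, RHS = 1), but it's lexicographically larger.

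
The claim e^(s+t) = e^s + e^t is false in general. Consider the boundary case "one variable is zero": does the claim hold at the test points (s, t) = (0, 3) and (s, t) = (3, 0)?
At (0, 3): LHS = e^3 ≈ 20.09 ≠ RHS = 1 + e^3 ≈ 21.09
At (3, 0): LHS = e^3 ≈ 20.09 ≠ RHS = 1 + e^3 ≈ 21.09

Answer: No, fails at both test points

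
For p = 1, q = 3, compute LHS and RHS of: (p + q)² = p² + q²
LHS = (1 + 3)² = 16
RHS = 1² + 3² = 10

LHS ≠ RHS, so the equation does not hold here.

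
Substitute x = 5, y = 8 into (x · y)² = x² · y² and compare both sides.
LHS = (5 · 8)² = 1600
RHS = 5² · 8² = 1600

LHS = RHS: the two sides agree.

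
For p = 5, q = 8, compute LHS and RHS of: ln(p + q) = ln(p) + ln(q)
LHS = ln(5 + 8) = ln(13) ≈ 2.565
RHS = ln(5) + ln(8) ≈ 3.689

LHS ≠ RHS (they differ by about 1.124), so the equation does not hold here.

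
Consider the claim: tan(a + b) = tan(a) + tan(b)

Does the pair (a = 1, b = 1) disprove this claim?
Yes

Substituting a = 1, b = 1:
LHS = tan(1 + 1) = tan(2) ≈ -2.185
RHS = tan(1) + tan(1) = 2·tan(1) ≈ 3.115

Since LHS ≠ RHS, this pair disproves the claim.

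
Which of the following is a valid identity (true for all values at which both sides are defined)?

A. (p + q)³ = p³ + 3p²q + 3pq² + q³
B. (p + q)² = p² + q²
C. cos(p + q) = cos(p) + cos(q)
A

A: holds — e.g. at (1, 1), both sides equal 8.
B: fails at (3, 7) — LHS = 100, RHS = 58.
C: fails at (2, 3) — LHS = cos(5) ≈ 0.2837, RHS = cos(3) + cos(2) ≈ -1.406.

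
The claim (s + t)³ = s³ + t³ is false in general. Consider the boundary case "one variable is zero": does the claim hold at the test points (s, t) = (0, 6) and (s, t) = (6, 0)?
Yes, holds at both test points

At (0, 6): LHS = 216, RHS = 216 → equal
At (6, 0): LHS = 216, RHS = 216 → equal

So the claim does hold at both of these boundary points, even though it is not an identity.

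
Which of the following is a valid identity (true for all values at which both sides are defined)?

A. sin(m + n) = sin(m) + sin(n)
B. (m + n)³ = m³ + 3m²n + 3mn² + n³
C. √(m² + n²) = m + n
B

A: fails at (6, 7) — LHS = sin(13) ≈ 0.4202, RHS = sin(6) + sin(7) ≈ 0.3776.
B: holds — e.g. at (1, 5), both sides equal 216.
C: fails at (4, 6) — LHS = 2·√(13) ≈ 7.211, RHS = 10.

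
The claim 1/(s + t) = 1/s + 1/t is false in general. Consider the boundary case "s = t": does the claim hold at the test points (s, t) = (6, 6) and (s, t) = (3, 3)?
No, fails at both test points

At (6, 6): LHS = 1/12 ≠ RHS = 1/3
At (3, 3): LHS = 1/6 ≠ RHS = 2/3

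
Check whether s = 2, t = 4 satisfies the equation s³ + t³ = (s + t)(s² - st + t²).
Holds

Substituting s = 2, t = 4:

LHS = 2³ + 4³ = 72
RHS = (2 + 4)(2² - 2·4 + 4²) = 72

LHS = RHS, so the equation holds at this point.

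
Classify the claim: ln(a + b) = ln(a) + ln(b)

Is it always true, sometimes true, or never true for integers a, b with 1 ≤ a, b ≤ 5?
It holds at (a, b) = (2, 2) (both sides equal ln(4) ≈ 1.386), but fails at (a, b) = (1, 2) (LHS = ln(3) ≈ 1.099, RHS = ln(2) ≈ 0.6931).

Answer: Sometimes true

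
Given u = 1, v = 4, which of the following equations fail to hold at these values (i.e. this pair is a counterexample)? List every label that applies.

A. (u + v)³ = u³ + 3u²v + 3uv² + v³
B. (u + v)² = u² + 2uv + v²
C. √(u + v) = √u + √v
C

Evaluating each claim at the given values:
A. LHS = 125, RHS = 125 → holds here (LHS = RHS)
B. LHS = 25, RHS = 25 → holds here (LHS = RHS)
C. LHS = √(5) ≈ 2.236, RHS = 3 → fails here (LHS ≠ RHS)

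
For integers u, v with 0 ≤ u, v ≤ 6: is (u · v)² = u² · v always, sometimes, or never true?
It holds at (u, v) = (1, 0) (both sides equal 0), but fails at (u, v) = (4, 2) (LHS = 64, RHS = 32).

Answer: Sometimes true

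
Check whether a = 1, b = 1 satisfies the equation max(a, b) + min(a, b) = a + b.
Substituting a = 1, b = 1:

LHS = max(1, 1) + min(1, 1) = 2
RHS = 1 + 1 = 2

LHS = RHS, so the equation holds at this point.

Answer: Holds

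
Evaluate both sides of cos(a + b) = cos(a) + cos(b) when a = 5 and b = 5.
LHS = cos(5 + 5) = cos(10) ≈ -0.8391
RHS = cos(5) + cos(5) = 2·cos(5) ≈ 0.5673

LHS ≠ RHS (they differ by about 1.406), so the equation does not hold here.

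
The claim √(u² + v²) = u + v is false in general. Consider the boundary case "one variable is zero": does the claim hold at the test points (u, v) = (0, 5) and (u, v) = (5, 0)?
Yes, holds at both test points

At (0, 5): LHS = 5, RHS = 5 → equal
At (5, 0): LHS = 5, RHS = 5 → equal

So the claim does hold at both of these boundary points, even though it is not an identity.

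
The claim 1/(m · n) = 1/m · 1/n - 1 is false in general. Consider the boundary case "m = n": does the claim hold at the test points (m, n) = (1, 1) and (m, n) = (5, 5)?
At (1, 1): LHS = 1 ≠ RHS = 0
At (5, 5): LHS = 1/25 ≠ RHS = -24/25

Answer: No, fails at both test points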